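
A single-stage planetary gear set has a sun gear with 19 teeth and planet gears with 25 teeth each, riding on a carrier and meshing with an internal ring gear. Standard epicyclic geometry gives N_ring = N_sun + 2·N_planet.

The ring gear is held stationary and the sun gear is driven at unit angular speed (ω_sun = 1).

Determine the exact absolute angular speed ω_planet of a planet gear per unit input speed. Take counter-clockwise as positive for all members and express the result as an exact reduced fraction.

N_ring = 19 + 2·25 = 69
19(ω_s−ω_c) = −69(ω_r−ω_c),  ω_r=0, ω_s=1
19(1−ω_c) = −69(0−ω_c)  ⇒  88ω_c = 19  ⇒  ω_c = 19/88
sun–planet: 19·(1−19/88) = −25·(ω_p−ω_c)  ⇒  ω_p−ω_c = −(19/25)·(69/88) = -1311/2200
ω_p = 19/88 − 1311/2200 = -19/50

-19/50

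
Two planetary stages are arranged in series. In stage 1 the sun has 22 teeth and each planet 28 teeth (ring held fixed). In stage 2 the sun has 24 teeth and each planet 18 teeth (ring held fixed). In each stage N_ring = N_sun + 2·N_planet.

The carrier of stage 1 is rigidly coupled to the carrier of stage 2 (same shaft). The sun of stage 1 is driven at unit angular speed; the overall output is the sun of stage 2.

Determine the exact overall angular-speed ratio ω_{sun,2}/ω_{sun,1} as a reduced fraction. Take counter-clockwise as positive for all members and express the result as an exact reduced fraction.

77/100

Stage 1: N_ring = 22 + 2·28 = 78
Stage 1: 22(ω_s−ω_c) = −78(ω_r−ω_c),  ω_r=0, ω_s=1
Stage 1: 22(1−ω_c) = −78(0−ω_c)  ⇒  100ω_c = 22  ⇒  ω_c = 11/50
  ⇒ ω_c¹/ω_s¹ = 11/50
Stage 2: N_ring = 24 + 2·18 = 60
Stage 2: 24(ω_s−ω_c) = −60(ω_r−ω_c),  ω_r=0, ω_c=1
Stage 2: ω_s = 1 − (60/24)(0−1) = 7/2
  ⇒ ω_s²/ω_c² = 7/2
Coupling ω_c² = ω_c¹ ⇒ overall = 11/50 × 7/2 = 77/100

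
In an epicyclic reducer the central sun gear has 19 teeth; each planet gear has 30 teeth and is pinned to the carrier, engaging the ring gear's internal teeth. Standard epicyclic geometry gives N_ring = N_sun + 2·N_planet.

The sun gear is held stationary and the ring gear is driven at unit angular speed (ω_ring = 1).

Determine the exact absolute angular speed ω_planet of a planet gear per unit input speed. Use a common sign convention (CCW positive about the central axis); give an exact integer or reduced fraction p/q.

N_ring = 19 + 2·30 = 79
19(ω_s−ω_c) = −79(ω_r−ω_c),  ω_s=0, ω_r=1
19(0−ω_c) = −79(1−ω_c)  ⇒  98ω_c = 79  ⇒  ω_c = 79/98
sun–planet: 19·(0−79/98) = −30·(ω_p−ω_c)  ⇒  ω_p−ω_c = −(19/30)·(-79/98) = 1501/2940
ω_p = 79/98 + 1501/2940 = 79/60

79/60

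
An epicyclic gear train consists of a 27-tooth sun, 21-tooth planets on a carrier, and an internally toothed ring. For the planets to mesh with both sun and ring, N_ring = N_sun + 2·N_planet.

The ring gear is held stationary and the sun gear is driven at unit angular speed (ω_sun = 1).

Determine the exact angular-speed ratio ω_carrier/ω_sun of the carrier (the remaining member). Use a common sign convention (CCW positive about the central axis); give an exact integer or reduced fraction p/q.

9/32

N_ring = 27 + 2·21 = 69
27(ω_s−ω_c) = −69(ω_r−ω_c),  ω_r=0, ω_s=1
27(1−ω_c) = −69(0−ω_c)  ⇒  96ω_c = 27  ⇒  ω_c = 9/32
ω_c/ω_s = 9/32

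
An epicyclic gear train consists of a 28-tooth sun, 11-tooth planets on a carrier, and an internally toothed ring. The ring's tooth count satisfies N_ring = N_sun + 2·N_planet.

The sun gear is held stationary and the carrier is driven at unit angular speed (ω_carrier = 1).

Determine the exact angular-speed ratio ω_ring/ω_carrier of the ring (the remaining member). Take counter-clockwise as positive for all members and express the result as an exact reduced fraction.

39/25

N_ring = 28 + 2·11 = 50
28(ω_s−ω_c) = −50(ω_r−ω_c),  ω_s=0, ω_c=1
ω_r = 1 − (28/50)(0−1) = 39/25
ω_r/ω_c = 39/25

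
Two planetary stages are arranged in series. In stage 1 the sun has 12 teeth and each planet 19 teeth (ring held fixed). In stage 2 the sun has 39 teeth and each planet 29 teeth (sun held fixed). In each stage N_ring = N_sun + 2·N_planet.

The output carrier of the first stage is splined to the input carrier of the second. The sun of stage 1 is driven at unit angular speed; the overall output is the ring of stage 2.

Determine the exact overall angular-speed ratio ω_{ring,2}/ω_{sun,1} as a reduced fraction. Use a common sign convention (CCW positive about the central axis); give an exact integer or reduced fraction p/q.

816/3007

Stage 1: N_ring = 12 + 2·19 = 50
Stage 1: 12(ω_s−ω_c) = −50(ω_r−ω_c),  ω_r=0, ω_s=1
Stage 1: 12(1−ω_c) = −50(0−ω_c)  ⇒  62ω_c = 12  ⇒  ω_c = 6/31
  ⇒ ω_c¹/ω_s¹ = 6/31
Stage 2: N_ring = 39 + 2·29 = 97
Stage 2: 39(ω_s−ω_c) = −97(ω_r−ω_c),  ω_s=0, ω_c=1
Stage 2: ω_r = 1 − (39/97)(0−1) = 136/97
  ⇒ ω_r²/ω_c² = 136/97
Coupling ω_c² = ω_c¹ ⇒ overall = 6/31 × 136/97 = 816/3007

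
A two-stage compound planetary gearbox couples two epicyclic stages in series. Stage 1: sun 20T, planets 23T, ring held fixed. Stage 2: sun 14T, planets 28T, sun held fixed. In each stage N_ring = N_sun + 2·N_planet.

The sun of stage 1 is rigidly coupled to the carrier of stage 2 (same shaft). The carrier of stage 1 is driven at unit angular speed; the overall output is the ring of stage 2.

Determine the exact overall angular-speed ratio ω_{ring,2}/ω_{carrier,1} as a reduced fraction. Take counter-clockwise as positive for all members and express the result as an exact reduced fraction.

Stage 1: N_ring = 20 + 2·23 = 66
Stage 1: 20(ω_s−ω_c) = −66(ω_r−ω_c),  ω_r=0, ω_c=1
Stage 1: ω_s = 1 − (66/20)(0−1) = 43/10
  ⇒ ω_s¹/ω_c¹ = 43/10
Stage 2: N_ring = 14 + 2·28 = 70
Stage 2: 14(ω_s−ω_c) = −70(ω_r−ω_c),  ω_s=0, ω_c=1
Stage 2: ω_r = 1 − (14/70)(0−1) = 6/5
  ⇒ ω_r²/ω_c² = 6/5
Coupling ω_c² = ω_s¹ ⇒ overall = 43/10 × 6/5 = 129/25

129/25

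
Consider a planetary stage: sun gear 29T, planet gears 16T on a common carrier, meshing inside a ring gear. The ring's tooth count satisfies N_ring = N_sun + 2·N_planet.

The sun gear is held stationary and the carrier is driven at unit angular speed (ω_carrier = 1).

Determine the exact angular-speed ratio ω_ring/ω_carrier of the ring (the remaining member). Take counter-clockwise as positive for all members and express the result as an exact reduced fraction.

N_ring = 29 + 2·16 = 61
29(ω_s−ω_c) = −61(ω_r−ω_c),  ω_s=0, ω_c=1
ω_r = 1 − (29/61)(0−1) = 90/61
ω_r/ω_c = 90/61

90/61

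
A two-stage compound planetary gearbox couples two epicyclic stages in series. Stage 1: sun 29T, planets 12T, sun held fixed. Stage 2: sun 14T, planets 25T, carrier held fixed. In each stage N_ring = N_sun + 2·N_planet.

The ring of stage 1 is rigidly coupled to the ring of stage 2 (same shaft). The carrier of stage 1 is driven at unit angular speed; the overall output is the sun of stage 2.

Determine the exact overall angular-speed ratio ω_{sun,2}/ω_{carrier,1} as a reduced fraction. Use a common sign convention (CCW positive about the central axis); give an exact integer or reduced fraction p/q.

-2624/371

Stage 1: N_ring = 29 + 2·12 = 53
Stage 1: 29(ω_s−ω_c) = −53(ω_r−ω_c),  ω_s=0, ω_c=1
Stage 1: ω_r = 1 − (29/53)(0−1) = 82/53
  ⇒ ω_r¹/ω_c¹ = 82/53
Stage 2: N_ring = 14 + 2·25 = 64
Stage 2: 14(ω_s−ω_c) = −64(ω_r−ω_c),  ω_c=0, ω_r=1
Stage 2: ω_s = 0 − (64/14)(1−0) = -32/7
  ⇒ ω_s²/ω_r² = -32/7
Coupling ω_r² = ω_r¹ ⇒ overall = 82/53 × -32/7 = -2624/371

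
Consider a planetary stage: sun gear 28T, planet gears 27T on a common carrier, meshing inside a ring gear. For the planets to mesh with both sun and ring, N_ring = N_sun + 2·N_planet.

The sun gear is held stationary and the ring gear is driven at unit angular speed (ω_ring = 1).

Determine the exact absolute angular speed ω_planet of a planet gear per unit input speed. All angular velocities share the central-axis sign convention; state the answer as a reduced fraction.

41/27

N_ring = 28 + 2·27 = 82
28(ω_s−ω_c) = −82(ω_r−ω_c),  ω_s=0, ω_r=1
28(0−ω_c) = −82(1−ω_c)  ⇒  110ω_c = 82  ⇒  ω_c = 41/55
sun–planet: 28·(0−41/55) = −27·(ω_p−ω_c)  ⇒  ω_p−ω_c = −(28/27)·(-41/55) = 1148/1485
ω_p = 41/55 + 1148/1485 = 41/27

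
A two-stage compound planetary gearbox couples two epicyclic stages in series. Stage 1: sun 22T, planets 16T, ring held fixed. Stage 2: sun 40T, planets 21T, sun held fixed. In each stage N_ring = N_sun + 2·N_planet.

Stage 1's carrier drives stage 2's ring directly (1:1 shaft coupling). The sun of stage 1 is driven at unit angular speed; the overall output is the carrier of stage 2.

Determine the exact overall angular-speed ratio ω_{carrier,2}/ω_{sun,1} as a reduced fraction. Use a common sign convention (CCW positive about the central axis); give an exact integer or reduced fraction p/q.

451/2318

Stage 1: N_ring = 22 + 2·16 = 54
Stage 1: 22(ω_s−ω_c) = −54(ω_r−ω_c),  ω_r=0, ω_s=1
Stage 1: 22(1−ω_c) = −54(0−ω_c)  ⇒  76ω_c = 22  ⇒  ω_c = 11/38
  ⇒ ω_c¹/ω_s¹ = 11/38
Stage 2: N_ring = 40 + 2·21 = 82
Stage 2: 40(ω_s−ω_c) = −82(ω_r−ω_c),  ω_s=0, ω_r=1
Stage 2: 40(0−ω_c) = −82(1−ω_c)  ⇒  122ω_c = 82  ⇒  ω_c = 41/61
  ⇒ ω_c²/ω_r² = 41/61
Coupling ω_r² = ω_c¹ ⇒ overall = 11/38 × 41/61 = 451/2318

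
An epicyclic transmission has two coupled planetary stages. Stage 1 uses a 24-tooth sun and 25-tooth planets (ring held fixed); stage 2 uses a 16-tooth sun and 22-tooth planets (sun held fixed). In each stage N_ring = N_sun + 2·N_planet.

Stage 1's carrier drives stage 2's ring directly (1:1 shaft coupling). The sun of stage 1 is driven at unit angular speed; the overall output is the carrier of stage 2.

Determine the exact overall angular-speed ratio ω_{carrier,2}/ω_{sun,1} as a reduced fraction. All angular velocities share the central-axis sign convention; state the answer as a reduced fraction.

Stage 1: N_ring = 24 + 2·25 = 74
Stage 1: 24(ω_s−ω_c) = −74(ω_r−ω_c),  ω_r=0, ω_s=1
Stage 1: 24(1−ω_c) = −74(0−ω_c)  ⇒  98ω_c = 24  ⇒  ω_c = 12/49
  ⇒ ω_c¹/ω_s¹ = 12/49
Stage 2: N_ring = 16 + 2·22 = 60
Stage 2: 16(ω_s−ω_c) = −60(ω_r−ω_c),  ω_s=0, ω_r=1
Stage 2: 16(0−ω_c) = −60(1−ω_c)  ⇒  76ω_c = 60  ⇒  ω_c = 15/19
  ⇒ ω_c²/ω_r² = 15/19
Coupling ω_r² = ω_c¹ ⇒ overall = 12/49 × 15/19 = 180/931

180/931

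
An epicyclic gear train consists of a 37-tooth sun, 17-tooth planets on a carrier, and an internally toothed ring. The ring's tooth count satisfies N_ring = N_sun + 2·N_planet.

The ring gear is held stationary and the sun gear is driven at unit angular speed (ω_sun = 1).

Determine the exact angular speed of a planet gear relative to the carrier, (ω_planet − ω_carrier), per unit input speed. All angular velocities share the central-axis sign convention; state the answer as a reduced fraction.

-2627/1836

N_ring = 37 + 2·17 = 71
37(ω_s−ω_c) = −71(ω_r−ω_c),  ω_r=0, ω_s=1
37(1−ω_c) = −71(0−ω_c)  ⇒  108ω_c = 37  ⇒  ω_c = 37/108
sun–planet: 37·(1−37/108) = −17·(ω_p−ω_c)  ⇒  ω_p−ω_c = −(37/17)·(71/108) = -2627/1836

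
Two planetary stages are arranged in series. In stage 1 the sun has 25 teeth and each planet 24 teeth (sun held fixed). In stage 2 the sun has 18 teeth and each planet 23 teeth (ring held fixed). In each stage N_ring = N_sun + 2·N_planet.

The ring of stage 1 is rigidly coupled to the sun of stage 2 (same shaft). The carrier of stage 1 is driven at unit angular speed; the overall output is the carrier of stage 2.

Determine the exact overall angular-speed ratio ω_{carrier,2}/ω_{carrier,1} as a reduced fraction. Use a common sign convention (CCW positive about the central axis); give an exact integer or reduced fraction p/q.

Stage 1: N_ring = 25 + 2·24 = 73
Stage 1: 25(ω_s−ω_c) = −73(ω_r−ω_c),  ω_s=0, ω_c=1
Stage 1: ω_r = 1 − (25/73)(0−1) = 98/73
  ⇒ ω_r¹/ω_c¹ = 98/73
Stage 2: N_ring = 18 + 2·23 = 64
Stage 2: 18(ω_s−ω_c) = −64(ω_r−ω_c),  ω_r=0, ω_s=1
Stage 2: 18(1−ω_c) = −64(0−ω_c)  ⇒  82ω_c = 18  ⇒  ω_c = 9/41
  ⇒ ω_c²/ω_s² = 9/41
Coupling ω_s² = ω_r¹ ⇒ overall = 98/73 × 9/41 = 882/2993

882/2993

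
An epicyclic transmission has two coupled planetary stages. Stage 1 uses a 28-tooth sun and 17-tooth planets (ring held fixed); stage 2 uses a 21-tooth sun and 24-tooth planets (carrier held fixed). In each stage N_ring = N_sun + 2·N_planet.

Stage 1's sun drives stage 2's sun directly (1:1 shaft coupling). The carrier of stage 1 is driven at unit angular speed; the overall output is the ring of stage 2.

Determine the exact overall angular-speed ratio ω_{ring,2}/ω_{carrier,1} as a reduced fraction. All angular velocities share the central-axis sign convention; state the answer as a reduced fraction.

-45/46

Stage 1: N_ring = 28 + 2·17 = 62
Stage 1: 28(ω_s−ω_c) = −62(ω_r−ω_c),  ω_r=0, ω_c=1
Stage 1: ω_s = 1 − (62/28)(0−1) = 45/14
  ⇒ ω_s¹/ω_c¹ = 45/14
Stage 2: N_ring = 21 + 2·24 = 69
Stage 2: 21(ω_s−ω_c) = −69(ω_r−ω_c),  ω_c=0, ω_s=1
Stage 2: ω_r = 0 − (21/69)(1−0) = -7/23
  ⇒ ω_r²/ω_s² = -7/23
Coupling ω_s² = ω_s¹ ⇒ overall = 45/14 × -7/23 = -45/46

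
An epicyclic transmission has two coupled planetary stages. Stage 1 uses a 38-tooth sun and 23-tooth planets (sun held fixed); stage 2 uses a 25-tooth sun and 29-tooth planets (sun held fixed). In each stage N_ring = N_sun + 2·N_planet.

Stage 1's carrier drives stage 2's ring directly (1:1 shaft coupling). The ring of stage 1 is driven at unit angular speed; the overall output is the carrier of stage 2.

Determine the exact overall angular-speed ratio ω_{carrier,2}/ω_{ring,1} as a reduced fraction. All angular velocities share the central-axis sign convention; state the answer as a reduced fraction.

Stage 1: N_ring = 38 + 2·23 = 84
Stage 1: 38(ω_s−ω_c) = −84(ω_r−ω_c),  ω_s=0, ω_r=1
Stage 1: 38(0−ω_c) = −84(1−ω_c)  ⇒  122ω_c = 84  ⇒  ω_c = 42/61
  ⇒ ω_c¹/ω_r¹ = 42/61
Stage 2: N_ring = 25 + 2·29 = 83
Stage 2: 25(ω_s−ω_c) = −83(ω_r−ω_c),  ω_s=0, ω_r=1
Stage 2: 25(0−ω_c) = −83(1−ω_c)  ⇒  108ω_c = 83  ⇒  ω_c = 83/108
  ⇒ ω_c²/ω_r² = 83/108
Coupling ω_r² = ω_c¹ ⇒ overall = 42/61 × 83/108 = 581/1098

581/1098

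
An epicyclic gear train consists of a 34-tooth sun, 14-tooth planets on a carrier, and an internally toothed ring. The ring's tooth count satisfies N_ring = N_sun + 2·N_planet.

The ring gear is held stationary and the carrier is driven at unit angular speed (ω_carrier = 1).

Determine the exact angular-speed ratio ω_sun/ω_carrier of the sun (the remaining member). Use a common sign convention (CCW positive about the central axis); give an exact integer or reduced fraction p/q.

48/17

N_ring = 34 + 2·14 = 62
34(ω_s−ω_c) = −62(ω_r−ω_c),  ω_r=0, ω_c=1
ω_s = 1 − (62/34)(0−1) = 48/17
ω_s/ω_c = 48/17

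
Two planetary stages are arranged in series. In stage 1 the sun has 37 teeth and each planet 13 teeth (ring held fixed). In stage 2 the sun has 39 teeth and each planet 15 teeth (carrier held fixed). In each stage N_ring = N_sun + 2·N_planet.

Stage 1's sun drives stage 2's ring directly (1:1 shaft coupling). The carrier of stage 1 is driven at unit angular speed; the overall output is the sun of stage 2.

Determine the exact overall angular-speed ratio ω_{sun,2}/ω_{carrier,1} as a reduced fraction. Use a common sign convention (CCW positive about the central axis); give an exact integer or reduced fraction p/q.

-2300/481

Stage 1: N_ring = 37 + 2·13 = 63
Stage 1: 37(ω_s−ω_c) = −63(ω_r−ω_c),  ω_r=0, ω_c=1
Stage 1: ω_s = 1 − (63/37)(0−1) = 100/37
  ⇒ ω_s¹/ω_c¹ = 100/37
Stage 2: N_ring = 39 + 2·15 = 69
Stage 2: 39(ω_s−ω_c) = −69(ω_r−ω_c),  ω_c=0, ω_r=1
Stage 2: ω_s = 0 − (69/39)(1−0) = -23/13
  ⇒ ω_s²/ω_r² = -23/13
Coupling ω_r² = ω_s¹ ⇒ overall = 100/37 × -23/13 = -2300/481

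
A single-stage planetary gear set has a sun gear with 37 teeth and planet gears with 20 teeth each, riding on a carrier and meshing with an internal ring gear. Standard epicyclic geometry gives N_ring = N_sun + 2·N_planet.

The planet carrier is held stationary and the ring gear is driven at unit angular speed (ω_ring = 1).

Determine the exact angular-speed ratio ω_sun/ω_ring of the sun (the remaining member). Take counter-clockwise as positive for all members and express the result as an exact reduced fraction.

N_ring = 37 + 2·20 = 77
37(ω_s−ω_c) = −77(ω_r−ω_c),  ω_c=0, ω_r=1
ω_s = 0 − (77/37)(1−0) = -77/37
ω_s/ω_r = -77/37

-77/37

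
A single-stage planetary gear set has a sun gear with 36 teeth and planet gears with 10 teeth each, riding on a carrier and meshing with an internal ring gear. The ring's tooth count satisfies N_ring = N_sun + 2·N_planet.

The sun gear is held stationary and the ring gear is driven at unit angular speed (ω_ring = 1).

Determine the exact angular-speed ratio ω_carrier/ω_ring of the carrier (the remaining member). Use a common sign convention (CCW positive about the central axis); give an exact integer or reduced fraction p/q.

14/23

N_ring = 36 + 2·10 = 56
36(ω_s−ω_c) = −56(ω_r−ω_c),  ω_s=0, ω_r=1
36(0−ω_c) = −56(1−ω_c)  ⇒  92ω_c = 56  ⇒  ω_c = 14/23
ω_c/ω_r = 14/23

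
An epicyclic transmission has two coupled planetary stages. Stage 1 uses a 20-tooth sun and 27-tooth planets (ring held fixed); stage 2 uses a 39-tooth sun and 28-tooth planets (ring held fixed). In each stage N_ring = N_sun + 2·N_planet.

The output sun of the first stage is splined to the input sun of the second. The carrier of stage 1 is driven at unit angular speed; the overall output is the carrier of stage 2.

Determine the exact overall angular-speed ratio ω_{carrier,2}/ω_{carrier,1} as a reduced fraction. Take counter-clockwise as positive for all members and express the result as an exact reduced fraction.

1833/1340

Stage 1: N_ring = 20 + 2·27 = 74
Stage 1: 20(ω_s−ω_c) = −74(ω_r−ω_c),  ω_r=0, ω_c=1
Stage 1: ω_s = 1 − (74/20)(0−1) = 47/10
  ⇒ ω_s¹/ω_c¹ = 47/10
Stage 2: N_ring = 39 + 2·28 = 95
Stage 2: 39(ω_s−ω_c) = −95(ω_r−ω_c),  ω_r=0, ω_s=1
Stage 2: 39(1−ω_c) = −95(0−ω_c)  ⇒  134ω_c = 39  ⇒  ω_c = 39/134
  ⇒ ω_c²/ω_s² = 39/134
Coupling ω_s² = ω_s¹ ⇒ overall = 47/10 × 39/134 = 1833/1340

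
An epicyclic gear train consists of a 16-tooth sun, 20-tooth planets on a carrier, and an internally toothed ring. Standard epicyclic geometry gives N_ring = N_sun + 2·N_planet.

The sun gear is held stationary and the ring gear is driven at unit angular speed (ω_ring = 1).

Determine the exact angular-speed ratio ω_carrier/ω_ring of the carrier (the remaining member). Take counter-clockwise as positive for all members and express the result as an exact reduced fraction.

N_ring = 16 + 2·20 = 56
16(ω_s−ω_c) = −56(ω_r−ω_c),  ω_s=0, ω_r=1
16(0−ω_c) = −56(1−ω_c)  ⇒  72ω_c = 56  ⇒  ω_c = 7/9
ω_c/ω_r = 7/9

7/9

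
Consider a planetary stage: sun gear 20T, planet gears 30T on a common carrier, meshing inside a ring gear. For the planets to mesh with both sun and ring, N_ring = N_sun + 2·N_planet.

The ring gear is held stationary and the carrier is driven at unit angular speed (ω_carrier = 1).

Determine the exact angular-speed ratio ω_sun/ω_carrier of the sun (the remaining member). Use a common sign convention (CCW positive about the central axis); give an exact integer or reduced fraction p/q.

N_ring = 20 + 2·30 = 80
20(ω_s−ω_c) = −80(ω_r−ω_c),  ω_r=0, ω_c=1
ω_s = 1 − (80/20)(0−1) = 5
ω_s/ω_c = 5

5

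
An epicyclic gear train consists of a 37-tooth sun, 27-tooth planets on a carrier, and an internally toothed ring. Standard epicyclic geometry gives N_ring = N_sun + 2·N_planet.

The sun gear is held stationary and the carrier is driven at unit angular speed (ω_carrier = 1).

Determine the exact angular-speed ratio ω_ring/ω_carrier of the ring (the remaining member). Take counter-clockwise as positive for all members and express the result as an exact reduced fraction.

N_ring = 37 + 2·27 = 91
37(ω_s−ω_c) = −91(ω_r−ω_c),  ω_s=0, ω_c=1
ω_r = 1 − (37/91)(0−1) = 128/91
ω_r/ω_c = 128/91

128/91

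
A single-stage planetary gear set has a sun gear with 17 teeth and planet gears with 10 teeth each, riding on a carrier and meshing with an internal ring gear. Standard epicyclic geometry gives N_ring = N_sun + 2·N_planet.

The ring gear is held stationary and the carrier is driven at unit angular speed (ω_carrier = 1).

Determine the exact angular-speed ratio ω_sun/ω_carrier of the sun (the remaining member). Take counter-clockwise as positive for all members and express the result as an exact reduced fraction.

N_ring = 17 + 2·10 = 37
17(ω_s−ω_c) = −37(ω_r−ω_c),  ω_r=0, ω_c=1
ω_s = 1 − (37/17)(0−1) = 54/17
ω_s/ω_c = 54/17

54/17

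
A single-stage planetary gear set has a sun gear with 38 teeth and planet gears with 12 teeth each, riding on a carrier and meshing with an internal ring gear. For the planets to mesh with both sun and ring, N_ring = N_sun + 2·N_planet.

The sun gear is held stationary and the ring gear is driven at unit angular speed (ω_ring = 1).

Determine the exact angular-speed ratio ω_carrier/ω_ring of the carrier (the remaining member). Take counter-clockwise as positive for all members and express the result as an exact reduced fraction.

31/50

N_ring = 38 + 2·12 = 62
38(ω_s−ω_c) = −62(ω_r−ω_c),  ω_s=0, ω_r=1
38(0−ω_c) = −62(1−ω_c)  ⇒  100ω_c = 62  ⇒  ω_c = 31/50
ω_c/ω_r = 31/50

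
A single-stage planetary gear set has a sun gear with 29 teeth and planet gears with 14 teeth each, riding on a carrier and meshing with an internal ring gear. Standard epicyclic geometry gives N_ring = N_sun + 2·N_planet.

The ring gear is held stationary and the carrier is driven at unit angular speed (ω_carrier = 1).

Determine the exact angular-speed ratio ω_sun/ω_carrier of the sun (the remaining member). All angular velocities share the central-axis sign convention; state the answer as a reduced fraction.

86/29

N_ring = 29 + 2·14 = 57
29(ω_s−ω_c) = −57(ω_r−ω_c),  ω_r=0, ω_c=1
ω_s = 1 − (57/29)(0−1) = 86/29
ω_s/ω_c = 86/29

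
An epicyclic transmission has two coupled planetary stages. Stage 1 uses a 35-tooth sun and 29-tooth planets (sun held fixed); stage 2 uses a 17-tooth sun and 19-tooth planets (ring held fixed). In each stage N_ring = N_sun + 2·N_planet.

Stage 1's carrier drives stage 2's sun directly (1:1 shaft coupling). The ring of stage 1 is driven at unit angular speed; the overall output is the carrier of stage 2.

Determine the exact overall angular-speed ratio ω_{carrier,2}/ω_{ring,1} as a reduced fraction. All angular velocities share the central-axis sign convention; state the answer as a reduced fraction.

527/3072

Stage 1: N_ring = 35 + 2·29 = 93
Stage 1: 35(ω_s−ω_c) = −93(ω_r−ω_c),  ω_s=0, ω_r=1
Stage 1: 35(0−ω_c) = −93(1−ω_c)  ⇒  128ω_c = 93  ⇒  ω_c = 93/128
  ⇒ ω_c¹/ω_r¹ = 93/128
Stage 2: N_ring = 17 + 2·19 = 55
Stage 2: 17(ω_s−ω_c) = −55(ω_r−ω_c),  ω_r=0, ω_s=1
Stage 2: 17(1−ω_c) = −55(0−ω_c)  ⇒  72ω_c = 17  ⇒  ω_c = 17/72
  ⇒ ω_c²/ω_s² = 17/72
Coupling ω_s² = ω_c¹ ⇒ overall = 93/128 × 17/72 = 527/3072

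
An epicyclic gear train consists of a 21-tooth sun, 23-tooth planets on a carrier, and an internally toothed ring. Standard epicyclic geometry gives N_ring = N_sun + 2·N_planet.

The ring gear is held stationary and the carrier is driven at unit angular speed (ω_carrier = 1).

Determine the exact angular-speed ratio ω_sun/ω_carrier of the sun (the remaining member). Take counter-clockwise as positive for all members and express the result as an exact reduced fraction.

88/21

N_ring = 21 + 2·23 = 67
21(ω_s−ω_c) = −67(ω_r−ω_c),  ω_r=0, ω_c=1
ω_s = 1 − (67/21)(0−1) = 88/21
ω_s/ω_c = 88/21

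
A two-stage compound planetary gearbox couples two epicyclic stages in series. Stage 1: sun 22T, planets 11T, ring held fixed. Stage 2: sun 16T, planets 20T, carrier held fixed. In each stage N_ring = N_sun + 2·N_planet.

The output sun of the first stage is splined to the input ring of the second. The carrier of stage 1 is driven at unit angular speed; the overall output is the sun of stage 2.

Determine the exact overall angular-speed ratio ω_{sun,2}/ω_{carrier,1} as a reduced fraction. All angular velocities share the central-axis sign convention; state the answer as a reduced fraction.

Stage 1: N_ring = 22 + 2·11 = 44
Stage 1: 22(ω_s−ω_c) = −44(ω_r−ω_c),  ω_r=0, ω_c=1
Stage 1: ω_s = 1 − (44/22)(0−1) = 3
  ⇒ ω_s¹/ω_c¹ = 3
Stage 2: N_ring = 16 + 2·20 = 56
Stage 2: 16(ω_s−ω_c) = −56(ω_r−ω_c),  ω_c=0, ω_r=1
Stage 2: ω_s = 0 − (56/16)(1−0) = -7/2
  ⇒ ω_s²/ω_r² = -7/2
Coupling ω_r² = ω_s¹ ⇒ overall = 3 × -7/2 = -21/2

-21/2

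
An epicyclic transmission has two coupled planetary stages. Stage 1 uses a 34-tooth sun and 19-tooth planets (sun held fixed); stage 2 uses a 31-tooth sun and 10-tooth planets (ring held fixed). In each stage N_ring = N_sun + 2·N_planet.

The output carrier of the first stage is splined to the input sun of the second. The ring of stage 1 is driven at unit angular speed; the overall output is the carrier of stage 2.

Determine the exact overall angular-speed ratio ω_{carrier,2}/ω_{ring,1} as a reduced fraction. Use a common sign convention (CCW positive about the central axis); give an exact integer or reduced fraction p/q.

Stage 1: N_ring = 34 + 2·19 = 72
Stage 1: 34(ω_s−ω_c) = −72(ω_r−ω_c),  ω_s=0, ω_r=1
Stage 1: 34(0−ω_c) = −72(1−ω_c)  ⇒  106ω_c = 72  ⇒  ω_c = 36/53
  ⇒ ω_c¹/ω_r¹ = 36/53
Stage 2: N_ring = 31 + 2·10 = 51
Stage 2: 31(ω_s−ω_c) = −51(ω_r−ω_c),  ω_r=0, ω_s=1
Stage 2: 31(1−ω_c) = −51(0−ω_c)  ⇒  82ω_c = 31  ⇒  ω_c = 31/82
  ⇒ ω_c²/ω_s² = 31/82
Coupling ω_s² = ω_c¹ ⇒ overall = 36/53 × 31/82 = 558/2173

558/2173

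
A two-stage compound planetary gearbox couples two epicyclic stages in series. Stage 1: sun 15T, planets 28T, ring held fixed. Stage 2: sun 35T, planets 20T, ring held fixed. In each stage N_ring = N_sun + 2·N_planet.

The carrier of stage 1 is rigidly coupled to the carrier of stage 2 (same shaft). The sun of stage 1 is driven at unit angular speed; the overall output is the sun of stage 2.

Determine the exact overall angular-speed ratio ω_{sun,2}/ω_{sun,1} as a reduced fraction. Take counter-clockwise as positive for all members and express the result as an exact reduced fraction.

165/301

Stage 1: N_ring = 15 + 2·28 = 71
Stage 1: 15(ω_s−ω_c) = −71(ω_r−ω_c),  ω_r=0, ω_s=1
Stage 1: 15(1−ω_c) = −71(0−ω_c)  ⇒  86ω_c = 15  ⇒  ω_c = 15/86
  ⇒ ω_c¹/ω_s¹ = 15/86
Stage 2: N_ring = 35 + 2·20 = 75
Stage 2: 35(ω_s−ω_c) = −75(ω_r−ω_c),  ω_r=0, ω_c=1
Stage 2: ω_s = 1 − (75/35)(0−1) = 22/7
  ⇒ ω_s²/ω_c² = 22/7
Coupling ω_c² = ω_c¹ ⇒ overall = 15/86 × 22/7 = 165/301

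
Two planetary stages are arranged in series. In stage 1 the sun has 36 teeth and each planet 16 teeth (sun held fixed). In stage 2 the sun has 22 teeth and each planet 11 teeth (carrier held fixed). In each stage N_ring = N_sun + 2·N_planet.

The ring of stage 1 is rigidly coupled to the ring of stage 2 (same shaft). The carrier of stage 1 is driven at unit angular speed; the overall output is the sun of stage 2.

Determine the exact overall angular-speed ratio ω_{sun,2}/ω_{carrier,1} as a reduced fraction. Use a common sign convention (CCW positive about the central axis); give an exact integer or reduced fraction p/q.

Stage 1: N_ring = 36 + 2·16 = 68
Stage 1: 36(ω_s−ω_c) = −68(ω_r−ω_c),  ω_s=0, ω_c=1
Stage 1: ω_r = 1 − (36/68)(0−1) = 26/17
  ⇒ ω_r¹/ω_c¹ = 26/17
Stage 2: N_ring = 22 + 2·11 = 44
Stage 2: 22(ω_s−ω_c) = −44(ω_r−ω_c),  ω_c=0, ω_r=1
Stage 2: ω_s = 0 − (44/22)(1−0) = -2
  ⇒ ω_s²/ω_r² = -2
Coupling ω_r² = ω_r¹ ⇒ overall = 26/17 × -2 = -52/17

-52/17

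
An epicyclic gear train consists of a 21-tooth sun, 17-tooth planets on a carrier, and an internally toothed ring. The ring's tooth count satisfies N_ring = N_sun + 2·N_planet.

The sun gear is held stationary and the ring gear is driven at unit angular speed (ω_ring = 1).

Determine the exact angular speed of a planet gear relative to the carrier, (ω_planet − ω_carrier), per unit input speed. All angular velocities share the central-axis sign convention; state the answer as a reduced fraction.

N_ring = 21 + 2·17 = 55
21(ω_s−ω_c) = −55(ω_r−ω_c),  ω_s=0, ω_r=1
21(0−ω_c) = −55(1−ω_c)  ⇒  76ω_c = 55  ⇒  ω_c = 55/76
sun–planet: 21·(0−55/76) = −17·(ω_p−ω_c)  ⇒  ω_p−ω_c = −(21/17)·(-55/76) = 1155/1292

1155/1292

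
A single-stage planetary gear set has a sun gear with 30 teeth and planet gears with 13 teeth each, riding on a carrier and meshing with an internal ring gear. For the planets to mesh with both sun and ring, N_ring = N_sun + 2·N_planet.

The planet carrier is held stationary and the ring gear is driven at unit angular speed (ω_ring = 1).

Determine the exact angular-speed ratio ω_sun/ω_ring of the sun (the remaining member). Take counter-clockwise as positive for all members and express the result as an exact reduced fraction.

N_ring = 30 + 2·13 = 56
30(ω_s−ω_c) = −56(ω_r−ω_c),  ω_c=0, ω_r=1
ω_s = 0 − (56/30)(1−0) = -28/15
ω_s/ω_r = -28/15

-28/15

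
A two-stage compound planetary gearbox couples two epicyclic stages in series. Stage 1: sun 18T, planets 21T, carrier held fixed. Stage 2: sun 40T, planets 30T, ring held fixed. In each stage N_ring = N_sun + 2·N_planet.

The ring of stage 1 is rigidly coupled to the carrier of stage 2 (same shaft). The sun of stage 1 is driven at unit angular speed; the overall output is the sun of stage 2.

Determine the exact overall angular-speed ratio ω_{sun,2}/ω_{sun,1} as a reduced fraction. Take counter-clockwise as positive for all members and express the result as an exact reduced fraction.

Stage 1: N_ring = 18 + 2·21 = 60
Stage 1: 18(ω_s−ω_c) = −60(ω_r−ω_c),  ω_c=0, ω_s=1
Stage 1: ω_r = 0 − (18/60)(1−0) = -3/10
  ⇒ ω_r¹/ω_s¹ = -3/10
Stage 2: N_ring = 40 + 2·30 = 100
Stage 2: 40(ω_s−ω_c) = −100(ω_r−ω_c),  ω_r=0, ω_c=1
Stage 2: ω_s = 1 − (100/40)(0−1) = 7/2
  ⇒ ω_s²/ω_c² = 7/2
Coupling ω_c² = ω_r¹ ⇒ overall = -3/10 × 7/2 = -21/20

-21/20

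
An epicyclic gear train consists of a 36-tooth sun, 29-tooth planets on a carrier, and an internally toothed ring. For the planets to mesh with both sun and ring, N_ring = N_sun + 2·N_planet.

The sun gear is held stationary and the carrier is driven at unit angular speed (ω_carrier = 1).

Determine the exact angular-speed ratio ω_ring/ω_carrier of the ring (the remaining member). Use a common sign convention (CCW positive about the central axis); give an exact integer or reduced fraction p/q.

N_ring = 36 + 2·29 = 94
36(ω_s−ω_c) = −94(ω_r−ω_c),  ω_s=0, ω_c=1
ω_r = 1 − (36/94)(0−1) = 65/47
ω_r/ω_c = 65/47

65/47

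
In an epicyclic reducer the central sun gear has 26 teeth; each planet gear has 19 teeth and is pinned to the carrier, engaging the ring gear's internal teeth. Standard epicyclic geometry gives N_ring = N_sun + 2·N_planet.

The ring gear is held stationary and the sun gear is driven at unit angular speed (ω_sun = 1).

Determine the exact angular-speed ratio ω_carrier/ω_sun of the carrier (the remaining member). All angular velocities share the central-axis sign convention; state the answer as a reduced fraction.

N_ring = 26 + 2·19 = 64
26(ω_s−ω_c) = −64(ω_r−ω_c),  ω_r=0, ω_s=1
26(1−ω_c) = −64(0−ω_c)  ⇒  90ω_c = 26  ⇒  ω_c = 13/45
ω_c/ω_s = 13/45

13/45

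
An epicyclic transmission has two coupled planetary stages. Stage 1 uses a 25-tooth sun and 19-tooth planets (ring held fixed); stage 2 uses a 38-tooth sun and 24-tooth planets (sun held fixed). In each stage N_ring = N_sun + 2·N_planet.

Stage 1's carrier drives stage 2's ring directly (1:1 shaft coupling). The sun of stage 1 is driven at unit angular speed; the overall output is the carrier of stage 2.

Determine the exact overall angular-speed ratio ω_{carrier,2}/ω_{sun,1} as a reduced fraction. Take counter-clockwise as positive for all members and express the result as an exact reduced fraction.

1075/5456

Stage 1: N_ring = 25 + 2·19 = 63
Stage 1: 25(ω_s−ω_c) = −63(ω_r−ω_c),  ω_r=0, ω_s=1
Stage 1: 25(1−ω_c) = −63(0−ω_c)  ⇒  88ω_c = 25  ⇒  ω_c = 25/88
  ⇒ ω_c¹/ω_s¹ = 25/88
Stage 2: N_ring = 38 + 2·24 = 86
Stage 2: 38(ω_s−ω_c) = −86(ω_r−ω_c),  ω_s=0, ω_r=1
Stage 2: 38(0−ω_c) = −86(1−ω_c)  ⇒  124ω_c = 86  ⇒  ω_c = 43/62
  ⇒ ω_c²/ω_r² = 43/62
Coupling ω_r² = ω_c¹ ⇒ overall = 25/88 × 43/62 = 1075/5456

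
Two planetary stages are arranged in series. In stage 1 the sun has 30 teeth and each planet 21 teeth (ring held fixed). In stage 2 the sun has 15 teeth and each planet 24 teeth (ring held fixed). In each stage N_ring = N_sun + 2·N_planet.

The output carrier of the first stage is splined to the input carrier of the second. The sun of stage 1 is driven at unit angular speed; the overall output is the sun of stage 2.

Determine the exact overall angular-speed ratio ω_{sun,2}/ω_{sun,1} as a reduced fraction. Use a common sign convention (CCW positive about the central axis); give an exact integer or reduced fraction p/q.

26/17

Stage 1: N_ring = 30 + 2·21 = 72
Stage 1: 30(ω_s−ω_c) = −72(ω_r−ω_c),  ω_r=0, ω_s=1
Stage 1: 30(1−ω_c) = −72(0−ω_c)  ⇒  102ω_c = 30  ⇒  ω_c = 5/17
  ⇒ ω_c¹/ω_s¹ = 5/17
Stage 2: N_ring = 15 + 2·24 = 63
Stage 2: 15(ω_s−ω_c) = −63(ω_r−ω_c),  ω_r=0, ω_c=1
Stage 2: ω_s = 1 − (63/15)(0−1) = 26/5
  ⇒ ω_s²/ω_c² = 26/5
Coupling ω_c² = ω_c¹ ⇒ overall = 5/17 × 26/5 = 26/17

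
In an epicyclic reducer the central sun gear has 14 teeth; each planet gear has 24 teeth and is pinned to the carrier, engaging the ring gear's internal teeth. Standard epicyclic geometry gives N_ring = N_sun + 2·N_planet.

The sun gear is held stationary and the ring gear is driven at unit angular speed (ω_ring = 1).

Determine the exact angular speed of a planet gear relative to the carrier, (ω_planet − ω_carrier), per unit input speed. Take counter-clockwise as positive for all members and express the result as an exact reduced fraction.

N_ring = 14 + 2·24 = 62
14(ω_s−ω_c) = −62(ω_r−ω_c),  ω_s=0, ω_r=1
14(0−ω_c) = −62(1−ω_c)  ⇒  76ω_c = 62  ⇒  ω_c = 31/38
sun–planet: 14·(0−31/38) = −24·(ω_p−ω_c)  ⇒  ω_p−ω_c = −(14/24)·(-31/38) = 217/456

217/456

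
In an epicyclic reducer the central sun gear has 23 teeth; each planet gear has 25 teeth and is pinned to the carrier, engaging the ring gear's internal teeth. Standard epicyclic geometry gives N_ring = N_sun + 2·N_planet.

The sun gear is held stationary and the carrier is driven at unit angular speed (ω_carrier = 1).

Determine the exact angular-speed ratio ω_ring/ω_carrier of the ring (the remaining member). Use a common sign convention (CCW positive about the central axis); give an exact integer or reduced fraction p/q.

96/73

N_ring = 23 + 2·25 = 73
23(ω_s−ω_c) = −73(ω_r−ω_c),  ω_s=0, ω_c=1
ω_r = 1 − (23/73)(0−1) = 96/73
ω_r/ω_c = 96/73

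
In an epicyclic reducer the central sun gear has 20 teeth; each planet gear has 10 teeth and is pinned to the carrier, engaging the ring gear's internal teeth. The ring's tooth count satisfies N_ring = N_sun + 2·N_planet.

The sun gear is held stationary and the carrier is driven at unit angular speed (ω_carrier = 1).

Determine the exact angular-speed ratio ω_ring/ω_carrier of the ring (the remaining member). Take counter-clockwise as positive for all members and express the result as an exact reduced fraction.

3/2

N_ring = 20 + 2·10 = 40
20(ω_s−ω_c) = −40(ω_r−ω_c),  ω_s=0, ω_c=1
ω_r = 1 − (20/40)(0−1) = 3/2
ω_r/ω_c = 3/2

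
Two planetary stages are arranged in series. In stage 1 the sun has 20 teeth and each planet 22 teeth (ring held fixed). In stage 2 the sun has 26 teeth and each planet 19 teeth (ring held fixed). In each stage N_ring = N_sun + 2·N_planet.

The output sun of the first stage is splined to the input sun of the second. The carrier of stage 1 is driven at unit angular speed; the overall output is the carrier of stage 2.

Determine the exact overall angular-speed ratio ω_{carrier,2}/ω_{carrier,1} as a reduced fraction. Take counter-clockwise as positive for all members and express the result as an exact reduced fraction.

91/75

Stage 1: N_ring = 20 + 2·22 = 64
Stage 1: 20(ω_s−ω_c) = −64(ω_r−ω_c),  ω_r=0, ω_c=1
Stage 1: ω_s = 1 − (64/20)(0−1) = 21/5
  ⇒ ω_s¹/ω_c¹ = 21/5
Stage 2: N_ring = 26 + 2·19 = 64
Stage 2: 26(ω_s−ω_c) = −64(ω_r−ω_c),  ω_r=0, ω_s=1
Stage 2: 26(1−ω_c) = −64(0−ω_c)  ⇒  90ω_c = 26  ⇒  ω_c = 13/45
  ⇒ ω_c²/ω_s² = 13/45
Coupling ω_s² = ω_s¹ ⇒ overall = 21/5 × 13/45 = 91/75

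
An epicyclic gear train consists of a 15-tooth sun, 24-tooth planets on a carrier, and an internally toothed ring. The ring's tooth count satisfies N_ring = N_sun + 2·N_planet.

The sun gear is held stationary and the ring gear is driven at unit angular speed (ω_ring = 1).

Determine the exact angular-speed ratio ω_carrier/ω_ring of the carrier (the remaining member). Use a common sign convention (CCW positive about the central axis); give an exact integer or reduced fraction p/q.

21/26

N_ring = 15 + 2·24 = 63
15(ω_s−ω_c) = −63(ω_r−ω_c),  ω_s=0, ω_r=1
15(0−ω_c) = −63(1−ω_c)  ⇒  78ω_c = 63  ⇒  ω_c = 21/26
ω_c/ω_r = 21/26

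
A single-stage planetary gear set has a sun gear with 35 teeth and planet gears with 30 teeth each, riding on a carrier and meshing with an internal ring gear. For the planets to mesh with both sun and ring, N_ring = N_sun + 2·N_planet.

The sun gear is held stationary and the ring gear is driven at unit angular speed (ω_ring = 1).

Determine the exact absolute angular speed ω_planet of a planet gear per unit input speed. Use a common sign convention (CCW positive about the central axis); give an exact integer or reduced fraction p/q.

N_ring = 35 + 2·30 = 95
35(ω_s−ω_c) = −95(ω_r−ω_c),  ω_s=0, ω_r=1
35(0−ω_c) = −95(1−ω_c)  ⇒  130ω_c = 95  ⇒  ω_c = 19/26
sun–planet: 35·(0−19/26) = −30·(ω_p−ω_c)  ⇒  ω_p−ω_c = −(35/30)·(-19/26) = 133/156
ω_p = 19/26 + 133/156 = 19/12

19/12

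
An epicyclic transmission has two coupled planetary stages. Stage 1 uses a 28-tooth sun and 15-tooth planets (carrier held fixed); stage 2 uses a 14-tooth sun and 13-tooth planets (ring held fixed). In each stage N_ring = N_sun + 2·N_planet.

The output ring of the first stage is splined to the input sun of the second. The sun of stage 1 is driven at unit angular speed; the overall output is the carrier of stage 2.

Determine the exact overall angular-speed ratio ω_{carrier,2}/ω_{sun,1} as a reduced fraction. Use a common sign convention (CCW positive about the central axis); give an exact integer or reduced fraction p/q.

Stage 1: N_ring = 28 + 2·15 = 58
Stage 1: 28(ω_s−ω_c) = −58(ω_r−ω_c),  ω_c=0, ω_s=1
Stage 1: ω_r = 0 − (28/58)(1−0) = -14/29
  ⇒ ω_r¹/ω_s¹ = -14/29
Stage 2: N_ring = 14 + 2·13 = 40
Stage 2: 14(ω_s−ω_c) = −40(ω_r−ω_c),  ω_r=0, ω_s=1
Stage 2: 14(1−ω_c) = −40(0−ω_c)  ⇒  54ω_c = 14  ⇒  ω_c = 7/27
  ⇒ ω_c²/ω_s² = 7/27
Coupling ω_s² = ω_r¹ ⇒ overall = -14/29 × 7/27 = -98/783

-98/783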